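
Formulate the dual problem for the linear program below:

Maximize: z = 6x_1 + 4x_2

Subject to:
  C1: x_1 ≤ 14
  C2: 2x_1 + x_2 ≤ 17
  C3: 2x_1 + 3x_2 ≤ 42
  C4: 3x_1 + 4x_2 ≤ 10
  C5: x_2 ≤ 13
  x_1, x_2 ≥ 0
Minimize: z = 14y1 + 17y2 + 42y3 + 10y4 + 13y5

Subject to:
  C1: -y1 - 2y2 - 2y3 - 3y4 ≤ -6
  C2: -y2 - 3y3 - 4y4 - y5 ≤ -4
  y1, y2, y3, y4, y5 ≥ 0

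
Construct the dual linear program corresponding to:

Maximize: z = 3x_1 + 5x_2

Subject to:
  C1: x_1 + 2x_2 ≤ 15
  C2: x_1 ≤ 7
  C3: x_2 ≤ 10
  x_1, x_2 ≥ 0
Minimize: z = 15y1 + 7y2 + 10y3

Subject to:
  C1: -y1 - y2 ≤ -3
  C2: -2y1 - y3 ≤ -5
  y1, y2, y3 ≥ 0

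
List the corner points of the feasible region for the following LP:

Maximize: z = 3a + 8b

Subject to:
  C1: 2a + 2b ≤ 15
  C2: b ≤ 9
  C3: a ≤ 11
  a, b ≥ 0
Each vertex is the intersection of two constraint boundaries that also satisfies all remaining constraints:
  a = 0 and b = 0 → (0, 0)
  2a + 2b = 15 and b = 0 → (7.5, 0)
  2a + 2b = 15 and a = 0 → (0, 7.5)

Vertices: (0, 0), (7.5, 0), (0, 7.5)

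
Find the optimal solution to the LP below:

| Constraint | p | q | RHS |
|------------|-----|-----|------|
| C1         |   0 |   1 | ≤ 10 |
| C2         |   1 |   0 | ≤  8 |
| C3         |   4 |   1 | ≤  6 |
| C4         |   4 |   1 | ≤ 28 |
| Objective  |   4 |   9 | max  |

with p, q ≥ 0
p = 0, q = 6, z = 54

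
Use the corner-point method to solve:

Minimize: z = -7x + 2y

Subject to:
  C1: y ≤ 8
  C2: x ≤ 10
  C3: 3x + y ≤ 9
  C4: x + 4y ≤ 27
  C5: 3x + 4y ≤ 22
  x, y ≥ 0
Each vertex is the intersection of two constraint boundaries that also satisfies all remaining constraints:
  x = 0 and y = 0 → (0, 0)
  3x + y = 9 and y = 0 → (3, 0)
  3x + y = 9 and 3x + 4y = 22 → (1.556, 4.333)
  3x + 4y = 22 and x = 0 → (0, 5.5)

Evaluating z = -7x + 2y at each vertex:
  (0, 0): z = 0
  (3, 0): z = -21
  (1.556, 4.333): z = -2.222
  (0, 5.5): z = 11

The minimum is at (3, 0) with z = -21.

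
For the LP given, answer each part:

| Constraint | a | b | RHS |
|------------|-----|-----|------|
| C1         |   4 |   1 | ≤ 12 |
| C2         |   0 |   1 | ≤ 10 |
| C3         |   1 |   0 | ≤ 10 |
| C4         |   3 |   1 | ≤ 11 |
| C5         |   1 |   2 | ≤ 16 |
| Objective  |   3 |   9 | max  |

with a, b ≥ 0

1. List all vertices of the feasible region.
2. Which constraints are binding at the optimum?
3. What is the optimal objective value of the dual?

1. (0, 0), (3, 0), (1.143, 7.429), (0, 8)
2. C5, a ≥ 0
3. 72 (by strong duality, equal to the primal optimum)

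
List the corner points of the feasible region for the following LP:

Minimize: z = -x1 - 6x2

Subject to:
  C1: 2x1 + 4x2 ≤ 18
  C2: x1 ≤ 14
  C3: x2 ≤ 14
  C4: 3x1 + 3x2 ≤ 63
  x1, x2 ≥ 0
Each vertex is the intersection of two constraint boundaries that also satisfies all remaining constraints:
  x1 = 0 and x2 = 0 → (0, 0)
  2x1 + 4x2 = 18 and x2 = 0 → (9, 0)
  2x1 + 4x2 = 18 and x1 = 0 → (0, 4.5)

Vertices: (0, 0), (9, 0), (0, 4.5)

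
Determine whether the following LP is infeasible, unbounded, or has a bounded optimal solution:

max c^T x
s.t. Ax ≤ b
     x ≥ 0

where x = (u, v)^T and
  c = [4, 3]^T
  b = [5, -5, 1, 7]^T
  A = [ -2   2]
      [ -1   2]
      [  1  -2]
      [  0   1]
One constraint requires u - 2v ≤ 1, while the constraint -u + 2v ≤ -5 is equivalent to u - 2v ≥ 5. Together they would need 5 ≤ u - 2v ≤ 1, which is impossible since 5 > 1. No point satisfies all constraints.

Infeasible: no point satisfies all constraints simultaneously.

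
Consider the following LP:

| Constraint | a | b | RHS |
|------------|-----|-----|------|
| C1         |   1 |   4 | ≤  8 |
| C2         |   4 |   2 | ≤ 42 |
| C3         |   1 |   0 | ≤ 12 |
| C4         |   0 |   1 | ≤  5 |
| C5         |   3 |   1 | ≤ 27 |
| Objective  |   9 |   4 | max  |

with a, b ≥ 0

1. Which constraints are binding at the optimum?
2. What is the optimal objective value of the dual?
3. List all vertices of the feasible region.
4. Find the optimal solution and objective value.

1. C1, b ≥ 0
2. 72 (by strong duality, equal to the primal optimum)
3. (0, 0), (8, 0), (0, 2)
4. a = 8, b = 0, z = 72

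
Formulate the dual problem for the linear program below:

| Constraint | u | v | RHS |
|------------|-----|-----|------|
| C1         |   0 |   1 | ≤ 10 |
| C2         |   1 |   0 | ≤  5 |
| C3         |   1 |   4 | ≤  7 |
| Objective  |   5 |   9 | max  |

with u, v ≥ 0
Minimize: z = 10y1 + 5y2 + 7y3

Subject to:
  C1: -y2 - y3 ≤ -5
  C2: -y1 - 4y3 ≤ -9
  y1, y2, y3 ≥ 0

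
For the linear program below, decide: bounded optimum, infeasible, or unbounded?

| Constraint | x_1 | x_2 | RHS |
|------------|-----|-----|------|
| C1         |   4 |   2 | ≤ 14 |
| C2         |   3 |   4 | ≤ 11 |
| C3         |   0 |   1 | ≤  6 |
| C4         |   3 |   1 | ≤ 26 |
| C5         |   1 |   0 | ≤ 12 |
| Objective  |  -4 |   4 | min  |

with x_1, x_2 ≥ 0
The point (3.5, 0) satisfies every constraint, so the LP is feasible; the constraints give x_1 ≤ 12 and x_2 ≤ 6, which with x_1, x_2 ≥ 0 keep the feasible region inside a bounded box. A feasible, bounded LP attains a finite optimum at a vertex.

Evaluating z = -4x_1 + 4x_2 at each vertex:
  (0, 0): z = 0
  (3.5, 0): z = -14
  (3.4, 0.2): z = -12.8
  (0, 2.75): z = 11

The LP has an optimal solution: (3.5, 0) with z = -14.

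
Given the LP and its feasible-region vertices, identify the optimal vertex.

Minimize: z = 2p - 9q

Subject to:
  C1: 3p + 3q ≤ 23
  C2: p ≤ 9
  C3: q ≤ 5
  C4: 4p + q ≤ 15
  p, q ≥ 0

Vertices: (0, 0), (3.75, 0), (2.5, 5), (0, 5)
Evaluating z = 2p - 9q at each vertex:
  (0, 0): z = 0
  (3.75, 0): z = 7.5
  (2.5, 5): z = -40
  (0, 5): z = -45

The smallest value is z = -45, attained at (0, 5).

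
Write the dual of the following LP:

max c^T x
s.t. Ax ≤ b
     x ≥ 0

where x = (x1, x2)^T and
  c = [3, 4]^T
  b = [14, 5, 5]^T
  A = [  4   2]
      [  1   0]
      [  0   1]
Minimize: z = 14y1 + 5y2 + 5y3

Subject to:
  C1: -4y1 - y2 ≤ -3
  C2: -2y1 - y3 ≤ -4
  y1, y2, y3 ≥ 0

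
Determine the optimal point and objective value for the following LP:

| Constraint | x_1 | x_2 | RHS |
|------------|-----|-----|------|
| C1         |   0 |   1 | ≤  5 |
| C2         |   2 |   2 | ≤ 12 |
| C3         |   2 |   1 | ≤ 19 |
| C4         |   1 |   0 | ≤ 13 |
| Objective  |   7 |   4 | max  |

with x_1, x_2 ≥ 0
Each vertex is the intersection of two constraint boundaries that also satisfies all remaining constraints:
  x_1 = 0 and x_2 = 0 → (0, 0)
  2x_1 + 2x_2 = 12 and x_2 = 0 → (6, 0)
  x_2 = 5 and 2x_1 + 2x_2 = 12 → (1, 5)
  x_2 = 5 and x_1 = 0 → (0, 5)

Evaluating z = 7x_1 + 4x_2 at each vertex:
  (0, 0): z = 0
  (6, 0): z = 42
  (1, 5): z = 27
  (0, 5): z = 20

The maximum is at (6, 0) with z = 42.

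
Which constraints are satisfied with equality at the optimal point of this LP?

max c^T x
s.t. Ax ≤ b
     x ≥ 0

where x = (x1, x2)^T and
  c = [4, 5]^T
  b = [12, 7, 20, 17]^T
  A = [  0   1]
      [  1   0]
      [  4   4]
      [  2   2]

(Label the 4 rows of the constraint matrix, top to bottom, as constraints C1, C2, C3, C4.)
Optimal: x1 = 0, x2 = 5
Binding: C3, x1 ≥ 0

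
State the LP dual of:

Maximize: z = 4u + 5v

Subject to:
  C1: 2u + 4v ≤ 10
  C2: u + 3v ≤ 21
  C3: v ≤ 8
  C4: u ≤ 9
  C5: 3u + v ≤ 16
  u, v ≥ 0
Minimize: z = 10y1 + 21y2 + 8y3 + 9y4 + 16y5

Subject to:
  C1: -2y1 - y2 - y4 - 3y5 ≤ -4
  C2: -4y1 - 3y2 - y3 - y5 ≤ -5
  y1, y2, y3, y4, y5 ≥ 0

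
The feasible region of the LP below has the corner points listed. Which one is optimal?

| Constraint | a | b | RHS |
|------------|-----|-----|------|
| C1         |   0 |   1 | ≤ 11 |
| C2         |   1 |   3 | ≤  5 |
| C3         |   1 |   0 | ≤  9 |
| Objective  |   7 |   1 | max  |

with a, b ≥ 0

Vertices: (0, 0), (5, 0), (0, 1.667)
Evaluating z = 7a + b at each vertex:
  (0, 0): z = 0
  (5, 0): z = 35
  (0, 1.667): z = 1.667

The largest value is z = 35, attained at (5, 0).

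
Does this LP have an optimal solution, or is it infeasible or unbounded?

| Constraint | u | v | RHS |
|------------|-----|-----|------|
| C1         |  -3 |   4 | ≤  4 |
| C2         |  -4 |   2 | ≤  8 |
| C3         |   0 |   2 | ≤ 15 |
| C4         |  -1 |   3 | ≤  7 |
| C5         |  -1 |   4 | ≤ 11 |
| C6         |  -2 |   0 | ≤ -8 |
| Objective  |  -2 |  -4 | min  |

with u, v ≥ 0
Feasible point: (4, 0) satisfies every constraint, so the LP is feasible.
Direction d = (1, 0): for each constraint row a, a·d ≤ 0 —
  (-3)(1) + (4)(0) = -3 ≤ 0
  (-4)(1) + (2)(0) = -4 ≤ 0
  (0)(1) + (2)(0) = 0 ≤ 0
  (-1)(1) + (3)(0) = -1 ≤ 0
  (-1)(1) + (4)(0) = -1 ≤ 0
  (-2)(1) + (0)(0) = -2 ≤ 0
and d ≥ 0, so (4, 0) + t·d stays feasible for every t ≥ 0. Along this ray z = -2u - 4v changes by -2 per unit t, so z → −∞.

The LP is unbounded; z can be made arbitrarily small.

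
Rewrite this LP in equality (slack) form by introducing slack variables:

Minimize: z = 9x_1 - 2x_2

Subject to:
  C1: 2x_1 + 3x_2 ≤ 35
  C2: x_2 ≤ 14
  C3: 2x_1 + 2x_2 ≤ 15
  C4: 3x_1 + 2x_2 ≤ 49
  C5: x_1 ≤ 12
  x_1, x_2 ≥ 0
min z = 9x_1 - 2x_2

s.t.
  2x_1 + 3x_2 + s1 = 35
  x_2 + s2 = 14
  2x_1 + 2x_2 + s3 = 15
  3x_1 + 2x_2 + s4 = 49
  x_1 + s5 = 12
  x_1, x_2, s1, s2, s3, s4, s5 ≥ 0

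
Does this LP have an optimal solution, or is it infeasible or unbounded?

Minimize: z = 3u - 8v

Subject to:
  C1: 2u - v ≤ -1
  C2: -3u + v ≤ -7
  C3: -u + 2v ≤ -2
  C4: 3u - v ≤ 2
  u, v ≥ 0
C4 requires 3u - v ≤ 2, while C2 (-3u + v ≤ -7) is equivalent to 3u - v ≥ 7. Together they would need 7 ≤ 3u - v ≤ 2, which is impossible since 7 > 2. No point satisfies all constraints.

Infeasible — the constraint set is empty.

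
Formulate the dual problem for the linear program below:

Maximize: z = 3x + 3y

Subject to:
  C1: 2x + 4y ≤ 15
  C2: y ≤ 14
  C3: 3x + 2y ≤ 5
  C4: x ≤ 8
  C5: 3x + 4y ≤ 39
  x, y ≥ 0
Minimize: z = 15y1 + 14y2 + 5y3 + 8y4 + 39y5

Subject to:
  C1: -2y1 - 3y3 - y4 - 3y5 ≤ -3
  C2: -4y1 - y2 - 2y3 - 4y5 ≤ -3
  y1, y2, y3, y4, y5 ≥ 0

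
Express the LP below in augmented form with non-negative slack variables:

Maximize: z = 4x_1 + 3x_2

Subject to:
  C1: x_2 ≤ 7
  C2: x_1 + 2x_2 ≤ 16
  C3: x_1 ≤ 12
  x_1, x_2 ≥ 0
max z = 4x_1 + 3x_2

s.t.
  x_2 + s1 = 7
  x_1 + 2x_2 + s2 = 16
  x_1 + s3 = 12
  x_1, x_2, s1, s2, s3 ≥ 0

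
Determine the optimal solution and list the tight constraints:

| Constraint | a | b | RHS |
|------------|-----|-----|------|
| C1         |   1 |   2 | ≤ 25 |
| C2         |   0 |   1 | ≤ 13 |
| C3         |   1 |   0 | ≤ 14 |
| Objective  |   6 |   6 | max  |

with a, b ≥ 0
Optimal: a = 14, b = 5.5
Slack at optimum:
  C1: slack = 0 (binding)
  C2: slack = 7.5
  C3: slack = 0 (binding)
  a ≥ 0: a = 14
  b ≥ 0: b = 5.5
Binding constraints: C1, C3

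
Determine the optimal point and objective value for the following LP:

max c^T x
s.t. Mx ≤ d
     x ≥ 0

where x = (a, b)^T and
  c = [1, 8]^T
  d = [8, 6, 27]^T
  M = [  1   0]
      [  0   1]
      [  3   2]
Each vertex is the intersection of two constraint boundaries that also satisfies all remaining constraints:
  a = 0 and b = 0 → (0, 0)
  a = 8 and b = 0 → (8, 0)
  a = 8 and 3a + 2b = 27 → (8, 1.5)
  b = 6 and 3a + 2b = 27 → (5, 6)
  b = 6 and a = 0 → (0, 6)

Evaluating z = a + 8b at each vertex:
  (0, 0): z = 0
  (8, 0): z = 8
  (8, 1.5): z = 20
  (5, 6): z = 53
  (0, 6): z = 48

The maximum is at (5, 6) with z = 53.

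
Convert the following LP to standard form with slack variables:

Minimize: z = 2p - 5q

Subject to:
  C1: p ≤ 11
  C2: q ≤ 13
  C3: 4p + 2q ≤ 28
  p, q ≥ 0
min z = 2p - 5q

s.t.
  p + s1 = 11
  q + s2 = 13
  4p + 2q + s3 = 28
  p, q, s1, s2, s3 ≥ 0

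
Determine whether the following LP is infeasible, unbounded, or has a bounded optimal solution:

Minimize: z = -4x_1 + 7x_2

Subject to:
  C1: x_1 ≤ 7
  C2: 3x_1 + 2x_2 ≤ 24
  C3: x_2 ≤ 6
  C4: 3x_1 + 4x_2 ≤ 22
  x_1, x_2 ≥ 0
The point (7, 0) satisfies every constraint, so the LP is feasible; the constraints give x_1 ≤ 7 and x_2 ≤ 6, which with x_1, x_2 ≥ 0 keep the feasible region inside a bounded box. A feasible, bounded LP attains a finite optimum at a vertex.

The LP has an optimal solution: (7, 0) with z = -28.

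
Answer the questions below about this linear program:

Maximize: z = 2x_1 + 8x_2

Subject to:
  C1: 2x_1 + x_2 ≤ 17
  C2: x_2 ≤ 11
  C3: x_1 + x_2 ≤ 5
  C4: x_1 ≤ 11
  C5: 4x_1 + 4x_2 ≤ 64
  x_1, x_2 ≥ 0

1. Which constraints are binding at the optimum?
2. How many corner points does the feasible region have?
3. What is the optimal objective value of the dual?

1. C3, x_1 ≥ 0
2. 3
3. 40 (by strong duality, equal to the primal optimum)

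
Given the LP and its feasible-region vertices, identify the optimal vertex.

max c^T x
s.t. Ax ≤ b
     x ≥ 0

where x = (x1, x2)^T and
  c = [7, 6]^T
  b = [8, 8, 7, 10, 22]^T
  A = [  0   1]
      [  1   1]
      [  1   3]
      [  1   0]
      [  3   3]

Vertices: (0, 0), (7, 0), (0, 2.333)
(7, 0) with z = 49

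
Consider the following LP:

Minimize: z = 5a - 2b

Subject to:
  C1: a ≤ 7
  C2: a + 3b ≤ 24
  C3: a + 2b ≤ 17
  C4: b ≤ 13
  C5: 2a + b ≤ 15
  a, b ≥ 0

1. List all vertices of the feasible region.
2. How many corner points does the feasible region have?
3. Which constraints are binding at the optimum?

1. (0, 0), (7, 0), (7, 1), (4.333, 6.333), (3, 7), (0, 8)
2. 6
3. C2, a ≥ 0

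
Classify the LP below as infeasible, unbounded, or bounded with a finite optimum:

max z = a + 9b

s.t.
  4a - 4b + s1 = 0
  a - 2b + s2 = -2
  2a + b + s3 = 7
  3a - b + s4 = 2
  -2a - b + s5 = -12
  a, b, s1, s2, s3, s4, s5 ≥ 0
The row 2a + b + s3 = 7 with s3 ≥ 0 requires 2a + b ≤ 7, while the row -2a - b + s5 = -12 with s5 ≥ 0 is equivalent to 2a + b ≥ 12. Together they would need 12 ≤ 2a + b ≤ 7, which is impossible since 12 > 7. No point satisfies all constraints.

Infeasible: no point satisfies all constraints simultaneously.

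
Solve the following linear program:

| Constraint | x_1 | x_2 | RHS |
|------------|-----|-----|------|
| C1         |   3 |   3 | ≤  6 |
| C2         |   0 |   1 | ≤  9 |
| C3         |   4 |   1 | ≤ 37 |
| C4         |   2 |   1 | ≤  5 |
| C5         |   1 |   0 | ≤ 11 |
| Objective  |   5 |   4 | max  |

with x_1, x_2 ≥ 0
Each vertex is the intersection of two constraint boundaries that also satisfies all remaining constraints:
  x_1 = 0 and x_2 = 0 → (0, 0)
  3x_1 + 3x_2 = 6 and x_2 = 0 → (2, 0)
  3x_1 + 3x_2 = 6 and x_1 = 0 → (0, 2)

Evaluating z = 5x_1 + 4x_2 at each vertex:
  (0, 0): z = 0
  (2, 0): z = 10
  (0, 2): z = 8

The maximum is at (2, 0) with z = 10.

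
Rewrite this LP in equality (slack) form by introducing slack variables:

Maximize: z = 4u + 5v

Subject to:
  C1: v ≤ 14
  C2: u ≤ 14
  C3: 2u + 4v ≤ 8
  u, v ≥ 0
max z = 4u + 5v

s.t.
  v + s1 = 14
  u + s2 = 14
  2u + 4v + s3 = 8
  u, v, s1, s2, s3 ≥ 0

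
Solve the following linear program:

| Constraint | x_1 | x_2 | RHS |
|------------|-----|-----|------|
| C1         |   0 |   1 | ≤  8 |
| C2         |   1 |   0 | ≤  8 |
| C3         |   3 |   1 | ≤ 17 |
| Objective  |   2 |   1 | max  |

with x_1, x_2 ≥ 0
Each vertex is the intersection of two constraint boundaries that also satisfies all remaining constraints:
  x_1 = 0 and x_2 = 0 → (0, 0)
  3x_1 + x_2 = 17 and x_2 = 0 → (5.667, 0)
  x_2 = 8 and 3x_1 + x_2 = 17 → (3, 8)
  x_2 = 8 and x_1 = 0 → (0, 8)

Evaluating z = 2x_1 + x_2 at each vertex:
  (0, 0): z = 0
  (5.667, 0): z = 11.33
  (3, 8): z = 14
  (0, 8): z = 8

The maximum is at (3, 8) with z = 14.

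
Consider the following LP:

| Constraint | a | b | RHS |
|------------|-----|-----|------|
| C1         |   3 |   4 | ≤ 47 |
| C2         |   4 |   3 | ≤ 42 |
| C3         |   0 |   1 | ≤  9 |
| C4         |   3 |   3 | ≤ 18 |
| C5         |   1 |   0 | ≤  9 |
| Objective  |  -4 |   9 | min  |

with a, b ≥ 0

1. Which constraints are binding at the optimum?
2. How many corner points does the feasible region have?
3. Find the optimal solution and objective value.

1. C4, b ≥ 0
2. 3
3. a = 6, b = 0, z = -24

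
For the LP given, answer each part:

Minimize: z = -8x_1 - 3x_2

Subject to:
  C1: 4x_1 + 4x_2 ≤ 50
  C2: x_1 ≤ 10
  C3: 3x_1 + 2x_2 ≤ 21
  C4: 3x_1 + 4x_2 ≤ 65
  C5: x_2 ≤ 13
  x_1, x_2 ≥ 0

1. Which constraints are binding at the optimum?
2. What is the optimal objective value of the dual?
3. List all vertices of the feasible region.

1. C3, x_2 ≥ 0
2. -56 (by strong duality, equal to the primal optimum)
3. (0, 0), (7, 0), (0, 10.5)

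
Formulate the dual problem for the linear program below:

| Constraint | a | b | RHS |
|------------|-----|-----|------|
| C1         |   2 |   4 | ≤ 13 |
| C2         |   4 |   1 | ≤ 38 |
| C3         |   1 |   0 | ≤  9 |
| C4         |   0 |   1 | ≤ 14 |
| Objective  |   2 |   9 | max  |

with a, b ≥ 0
Minimize: z = 13y1 + 38y2 + 9y3 + 14y4

Subject to:
  C1: -2y1 - 4y2 - y3 ≤ -2
  C2: -4y1 - y2 - y4 ≤ -9
  y1, y2, y3, y4 ≥ 0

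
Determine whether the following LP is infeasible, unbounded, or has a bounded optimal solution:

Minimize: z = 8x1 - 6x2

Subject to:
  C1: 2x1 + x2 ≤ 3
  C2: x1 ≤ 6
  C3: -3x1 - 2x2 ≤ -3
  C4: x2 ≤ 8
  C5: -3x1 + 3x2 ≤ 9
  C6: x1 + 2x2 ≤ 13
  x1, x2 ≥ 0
The point (0, 3) satisfies every constraint, so the LP is feasible; the constraints give x1 ≤ 6 and x2 ≤ 8, which with x1, x2 ≥ 0 keep the feasible region inside a bounded box. A feasible, bounded LP attains a finite optimum at a vertex.

Evaluating z = 8x1 - 6x2 at each vertex:
  (1, 0): z = 8
  (1.5, 0): z = 12
  (0, 3): z = -18
  (0, 1.5): z = -9

Feasible with finite optimum z* = -18 at (0, 3).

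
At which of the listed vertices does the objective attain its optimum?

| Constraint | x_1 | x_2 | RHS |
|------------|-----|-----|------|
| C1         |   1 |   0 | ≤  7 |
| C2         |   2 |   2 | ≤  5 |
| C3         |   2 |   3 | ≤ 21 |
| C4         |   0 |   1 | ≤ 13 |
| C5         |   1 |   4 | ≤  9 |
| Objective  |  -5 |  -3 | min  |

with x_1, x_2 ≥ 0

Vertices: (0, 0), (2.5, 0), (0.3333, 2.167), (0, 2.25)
Evaluating z = -5x_1 - 3x_2 at each vertex:
  (0, 0): z = 0
  (2.5, 0): z = -12.5
  (0.3333, 2.167): z = -8.167
  (0, 2.25): z = -6.75

The smallest value is z = -12.5, attained at (2.5, 0).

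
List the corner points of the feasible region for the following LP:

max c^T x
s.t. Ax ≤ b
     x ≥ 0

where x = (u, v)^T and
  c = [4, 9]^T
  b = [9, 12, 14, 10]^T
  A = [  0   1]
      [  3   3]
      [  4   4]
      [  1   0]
Each vertex is the intersection of two constraint boundaries that also satisfies all remaining constraints:
  u = 0 and v = 0 → (0, 0)
  4u + 4v = 14 and v = 0 → (3.5, 0)
  4u + 4v = 14 and u = 0 → (0, 3.5)

Vertices: (0, 0), (3.5, 0), (0, 3.5)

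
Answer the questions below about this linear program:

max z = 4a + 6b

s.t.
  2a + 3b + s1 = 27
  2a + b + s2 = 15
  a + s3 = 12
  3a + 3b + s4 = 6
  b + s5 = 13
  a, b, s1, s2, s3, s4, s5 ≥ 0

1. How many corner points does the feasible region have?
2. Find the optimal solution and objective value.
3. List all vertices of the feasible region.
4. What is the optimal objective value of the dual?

1. 3
2. a = 0, b = 2, z = 12
3. (0, 0), (2, 0), (0, 2)
4. 12 (by strong duality, equal to the primal optimum)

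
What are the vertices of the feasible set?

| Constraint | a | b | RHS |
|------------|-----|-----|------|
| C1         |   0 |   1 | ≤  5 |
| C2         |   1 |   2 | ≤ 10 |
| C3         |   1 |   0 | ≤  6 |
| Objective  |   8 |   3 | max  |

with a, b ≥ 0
Each vertex is the intersection of two constraint boundaries that also satisfies all remaining constraints:
  a = 0 and b = 0 → (0, 0)
  a = 6 and b = 0 → (6, 0)
  a + 2b = 10 and a = 6 → (6, 2)
  b = 5 and a + 2b = 10 → (0, 5)

Vertices: (0, 0), (6, 0), (6, 2), (0, 5)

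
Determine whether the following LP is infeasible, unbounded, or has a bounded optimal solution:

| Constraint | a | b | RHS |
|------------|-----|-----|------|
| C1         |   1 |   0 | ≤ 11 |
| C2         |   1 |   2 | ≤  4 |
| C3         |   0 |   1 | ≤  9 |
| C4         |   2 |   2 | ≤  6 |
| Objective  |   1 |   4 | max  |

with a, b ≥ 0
The point (0, 2) satisfies every constraint, so the LP is feasible; the constraints give a ≤ 11 and b ≤ 9, which with a, b ≥ 0 keep the feasible region inside a bounded box. A feasible, bounded LP attains a finite optimum at a vertex.

The LP has an optimal solution: (0, 2) with z = 8.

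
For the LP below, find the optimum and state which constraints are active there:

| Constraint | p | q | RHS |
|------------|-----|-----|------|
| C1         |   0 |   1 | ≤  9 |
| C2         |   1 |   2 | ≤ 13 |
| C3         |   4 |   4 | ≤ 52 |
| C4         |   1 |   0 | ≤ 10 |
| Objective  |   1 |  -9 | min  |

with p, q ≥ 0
Optimal: p = 0, q = 6.5
Slack at optimum:
  C1: slack = 2.5
  C2: slack = 0 (binding)
  C3: slack = 26
  C4: slack = 10
  p ≥ 0: p = 0 (binding)
  q ≥ 0: q = 6.5
Binding constraints: C2, p ≥ 0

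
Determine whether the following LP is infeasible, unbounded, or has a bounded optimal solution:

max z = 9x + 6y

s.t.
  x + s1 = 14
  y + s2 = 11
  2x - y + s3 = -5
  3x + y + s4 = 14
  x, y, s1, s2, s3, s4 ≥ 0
The point (1, 11) satisfies every constraint, so the LP is feasible; the constraints give x ≤ 14 and y ≤ 11, which with x, y ≥ 0 keep the feasible region inside a bounded box. A feasible, bounded LP attains a finite optimum at a vertex.

The LP has an optimal solution: (1, 11) with z = 75.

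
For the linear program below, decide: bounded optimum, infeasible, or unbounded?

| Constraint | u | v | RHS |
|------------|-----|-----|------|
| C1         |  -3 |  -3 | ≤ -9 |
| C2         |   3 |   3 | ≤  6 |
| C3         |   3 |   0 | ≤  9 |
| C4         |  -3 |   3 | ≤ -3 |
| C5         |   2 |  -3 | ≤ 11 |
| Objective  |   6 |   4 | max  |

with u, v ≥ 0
C2 requires 3u + 3v ≤ 6, while C1 (-3u - 3v ≤ -9) is equivalent to 3u + 3v ≥ 9. Together they would need 9 ≤ 3u + 3v ≤ 6, which is impossible since 9 > 6. No point satisfies all constraints.

Infeasible: no point satisfies all constraints simultaneously.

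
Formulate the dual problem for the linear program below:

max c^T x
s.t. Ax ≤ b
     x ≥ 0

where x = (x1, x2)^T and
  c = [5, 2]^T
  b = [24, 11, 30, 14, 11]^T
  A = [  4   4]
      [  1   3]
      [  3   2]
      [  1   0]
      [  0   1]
Minimize: z = 24y1 + 11y2 + 30y3 + 14y4 + 11y5

Subject to:
  C1: -4y1 - y2 - 3y3 - y4 ≤ -5
  C2: -4y1 - 3y2 - 2y3 - y5 ≤ -2
  y1, y2, y3, y4, y5 ≥ 0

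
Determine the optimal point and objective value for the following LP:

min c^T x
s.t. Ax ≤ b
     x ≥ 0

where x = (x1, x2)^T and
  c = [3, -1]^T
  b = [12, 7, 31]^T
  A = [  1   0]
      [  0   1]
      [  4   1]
x1 = 0, x2 = 7, z = -7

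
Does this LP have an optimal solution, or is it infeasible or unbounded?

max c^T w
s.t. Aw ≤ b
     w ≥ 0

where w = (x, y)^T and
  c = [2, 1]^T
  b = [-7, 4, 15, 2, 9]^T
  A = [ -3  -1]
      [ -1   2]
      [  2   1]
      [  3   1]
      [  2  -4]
One constraint requires 3x + y ≤ 2, while the constraint -3x - y ≤ -7 is equivalent to 3x + y ≥ 7. Together they would need 7 ≤ 3x + y ≤ 2, which is impossible since 7 > 2. No point satisfies all constraints.

The feasible region is empty; the LP is infeasible.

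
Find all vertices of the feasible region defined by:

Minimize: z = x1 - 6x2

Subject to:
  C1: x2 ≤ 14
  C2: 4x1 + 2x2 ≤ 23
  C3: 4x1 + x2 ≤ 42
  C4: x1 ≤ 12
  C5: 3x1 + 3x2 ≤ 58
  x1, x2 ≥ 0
Each vertex is the intersection of two constraint boundaries that also satisfies all remaining constraints:
  x1 = 0 and x2 = 0 → (0, 0)
  4x1 + 2x2 = 23 and x2 = 0 → (5.75, 0)
  4x1 + 2x2 = 23 and x1 = 0 → (0, 11.5)

Vertices: (0, 0), (5.75, 0), (0, 11.5)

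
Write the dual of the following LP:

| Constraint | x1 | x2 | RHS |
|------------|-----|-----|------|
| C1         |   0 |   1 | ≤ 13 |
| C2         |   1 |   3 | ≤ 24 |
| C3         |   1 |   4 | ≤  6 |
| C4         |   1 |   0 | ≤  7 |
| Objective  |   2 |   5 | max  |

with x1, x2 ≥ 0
Minimize: z = 13y1 + 24y2 + 6y3 + 7y4

Subject to:
  C1: -y2 - y3 - y4 ≤ -2
  C2: -y1 - 3y2 - 4y3 ≤ -5
  y1, y2, y3, y4 ≥ 0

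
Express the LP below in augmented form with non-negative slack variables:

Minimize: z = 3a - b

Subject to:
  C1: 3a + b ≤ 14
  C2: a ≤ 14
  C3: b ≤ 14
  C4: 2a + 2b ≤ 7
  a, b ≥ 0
min z = 3a - b

s.t.
  3a + b + s1 = 14
  a + s2 = 14
  b + s3 = 14
  2a + 2b + s4 = 7
  a, b, s1, s2, s3, s4 ≥ 0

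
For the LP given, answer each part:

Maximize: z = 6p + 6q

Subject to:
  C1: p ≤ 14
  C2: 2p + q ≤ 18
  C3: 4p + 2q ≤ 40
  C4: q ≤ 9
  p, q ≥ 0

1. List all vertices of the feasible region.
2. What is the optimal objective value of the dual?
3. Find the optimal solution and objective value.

1. (0, 0), (9, 0), (4.5, 9), (0, 9)
2. 81 (by strong duality, equal to the primal optimum)
3. p = 4.5, q = 9, z = 81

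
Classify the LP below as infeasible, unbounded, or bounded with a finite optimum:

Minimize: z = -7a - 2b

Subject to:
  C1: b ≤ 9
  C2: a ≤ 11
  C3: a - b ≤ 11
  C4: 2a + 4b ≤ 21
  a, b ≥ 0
The point (10.5, 0) satisfies every constraint, so the LP is feasible; the constraints give a ≤ 11 and b ≤ 9, which with a, b ≥ 0 keep the feasible region inside a bounded box. A feasible, bounded LP attains a finite optimum at a vertex.

Evaluating z = -7a - 2b at each vertex:
  (0, 0): z = 0
  (10.5, 0): z = -73.5
  (0, 5.25): z = -10.5

The LP has an optimal solution: (10.5, 0) with z = -73.5.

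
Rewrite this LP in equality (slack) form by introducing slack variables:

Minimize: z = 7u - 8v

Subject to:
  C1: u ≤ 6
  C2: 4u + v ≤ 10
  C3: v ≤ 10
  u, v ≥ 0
min z = 7u - 8v

s.t.
  u + s1 = 6
  4u + v + s2 = 10
  v + s3 = 10
  u, v, s1, s2, s3 ≥ 0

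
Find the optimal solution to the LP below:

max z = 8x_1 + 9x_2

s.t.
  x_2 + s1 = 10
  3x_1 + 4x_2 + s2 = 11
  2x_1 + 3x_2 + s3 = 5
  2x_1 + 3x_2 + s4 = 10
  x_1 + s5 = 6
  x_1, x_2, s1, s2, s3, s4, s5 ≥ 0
x_1 = 2.5, x_2 = 0, z = 20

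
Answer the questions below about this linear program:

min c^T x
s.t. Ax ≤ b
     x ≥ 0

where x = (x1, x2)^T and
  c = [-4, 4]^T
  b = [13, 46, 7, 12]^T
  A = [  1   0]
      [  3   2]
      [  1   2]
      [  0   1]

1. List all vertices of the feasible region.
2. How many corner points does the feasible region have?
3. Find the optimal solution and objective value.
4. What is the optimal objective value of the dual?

1. (0, 0), (7, 0), (0, 3.5)
2. 3
3. x1 = 7, x2 = 0, z = -28
4. -28 (by strong duality, equal to the primal optimum)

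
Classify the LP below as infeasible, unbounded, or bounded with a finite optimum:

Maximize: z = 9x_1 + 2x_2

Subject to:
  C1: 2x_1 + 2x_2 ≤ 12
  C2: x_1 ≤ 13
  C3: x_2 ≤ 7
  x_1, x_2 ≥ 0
The point (6, 0) satisfies every constraint, so the LP is feasible; the constraints give x_1 ≤ 13 and x_2 ≤ 7, which with x_1, x_2 ≥ 0 keep the feasible region inside a bounded box. A feasible, bounded LP attains a finite optimum at a vertex.

Evaluating z = 9x_1 + 2x_2 at each vertex:
  (0, 0): z = 0
  (6, 0): z = 54
  (0, 6): z = 12

Feasible with finite optimum z* = 54 at (6, 0).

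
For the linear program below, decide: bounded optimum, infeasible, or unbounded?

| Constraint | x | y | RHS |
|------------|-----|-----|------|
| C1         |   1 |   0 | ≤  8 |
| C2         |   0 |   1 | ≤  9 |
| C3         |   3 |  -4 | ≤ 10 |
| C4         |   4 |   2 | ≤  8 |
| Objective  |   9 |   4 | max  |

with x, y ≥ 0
The point (2, 0) satisfies every constraint, so the LP is feasible; the constraints give x ≤ 8 and y ≤ 9, which with x, y ≥ 0 keep the feasible region inside a bounded box. A feasible, bounded LP attains a finite optimum at a vertex.

Feasible with finite optimum z* = 18 at (2, 0).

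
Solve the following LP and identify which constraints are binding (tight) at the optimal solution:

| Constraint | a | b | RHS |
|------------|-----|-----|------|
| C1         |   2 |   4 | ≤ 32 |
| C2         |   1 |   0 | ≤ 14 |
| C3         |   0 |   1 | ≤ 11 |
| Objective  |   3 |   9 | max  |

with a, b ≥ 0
Optimal: a = 0, b = 8
Binding: C1, a ≥ 0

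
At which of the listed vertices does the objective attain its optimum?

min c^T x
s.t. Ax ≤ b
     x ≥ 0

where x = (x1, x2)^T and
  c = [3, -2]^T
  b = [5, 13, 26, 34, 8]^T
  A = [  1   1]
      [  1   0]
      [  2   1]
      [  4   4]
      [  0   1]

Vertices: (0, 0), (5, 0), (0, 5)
Evaluating z = 3x1 - 2x2 at each vertex:
  (0, 0): z = 0
  (5, 0): z = 15
  (0, 5): z = -10

The smallest value is z = -10, attained at (0, 5).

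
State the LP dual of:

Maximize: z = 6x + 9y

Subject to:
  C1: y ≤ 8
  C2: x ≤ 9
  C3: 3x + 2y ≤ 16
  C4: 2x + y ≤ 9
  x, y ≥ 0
Minimize: z = 8y1 + 9y2 + 16y3 + 9y4

Subject to:
  C1: -y2 - 3y3 - 2y4 ≤ -6
  C2: -y1 - 2y3 - y4 ≤ -9
  y1, y2, y3, y4 ≥ 0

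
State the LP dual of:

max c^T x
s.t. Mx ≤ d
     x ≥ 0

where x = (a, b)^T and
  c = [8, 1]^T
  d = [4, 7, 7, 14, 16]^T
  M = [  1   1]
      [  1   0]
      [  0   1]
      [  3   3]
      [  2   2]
Minimize: z = 4y1 + 7y2 + 7y3 + 14y4 + 16y5

Subject to:
  C1: -y1 - y2 - 3y4 - 2y5 ≤ -8
  C2: -y1 - y3 - 3y4 - 2y5 ≤ -1
  y1, y2, y3, y4, y5 ≥ 0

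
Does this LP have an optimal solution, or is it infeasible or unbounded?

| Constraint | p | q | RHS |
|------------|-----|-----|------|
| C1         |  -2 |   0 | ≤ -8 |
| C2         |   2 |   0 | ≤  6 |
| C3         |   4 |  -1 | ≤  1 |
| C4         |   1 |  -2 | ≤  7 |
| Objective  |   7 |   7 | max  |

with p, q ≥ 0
C2 requires 2p ≤ 6, while C1 (-2p ≤ -8) is equivalent to 2p ≥ 8. Together they would need 8 ≤ 2p ≤ 6, which is impossible since 8 > 6. No point satisfies all constraints.

The feasible region is empty; the LP is infeasible.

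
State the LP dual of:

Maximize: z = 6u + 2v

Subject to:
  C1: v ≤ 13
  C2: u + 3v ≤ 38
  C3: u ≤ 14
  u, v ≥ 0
Minimize: z = 13y1 + 38y2 + 14y3

Subject to:
  C1: -y2 - y3 ≤ -6
  C2: -y1 - 3y2 ≤ -2
  y1, y2, y3 ≥ 0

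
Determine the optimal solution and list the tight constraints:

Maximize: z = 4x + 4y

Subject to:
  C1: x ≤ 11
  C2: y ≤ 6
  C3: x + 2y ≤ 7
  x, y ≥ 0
Optimal: x = 7, y = 0
Slack at optimum:
  C1: slack = 4
  C2: slack = 6
  C3: slack = 0 (binding)
  x ≥ 0: x = 7
  y ≥ 0: y = 0 (binding)
Binding constraints: C3, y ≥ 0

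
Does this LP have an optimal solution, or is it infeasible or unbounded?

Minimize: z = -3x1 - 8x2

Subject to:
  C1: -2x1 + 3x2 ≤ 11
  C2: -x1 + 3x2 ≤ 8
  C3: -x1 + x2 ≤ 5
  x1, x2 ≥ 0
Feasible point: (0, 0) satisfies every constraint, so the LP is feasible.
Direction d = (1, 0): for each constraint row a, a·d ≤ 0 —
  (-2)(1) + (3)(0) = -2 ≤ 0
  (-1)(1) + (3)(0) = -1 ≤ 0
  (-1)(1) + (1)(0) = -1 ≤ 0
and d ≥ 0, so (0, 0) + t·d stays feasible for every t ≥ 0. Along this ray z = -3x1 - 8x2 changes by -3 per unit t, so z → −∞.

Unbounded — the objective can decrease without bound over the feasible region.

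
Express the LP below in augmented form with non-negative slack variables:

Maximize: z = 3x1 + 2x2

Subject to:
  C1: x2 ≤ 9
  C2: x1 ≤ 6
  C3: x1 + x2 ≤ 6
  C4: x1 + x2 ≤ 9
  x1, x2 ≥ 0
max z = 3x1 + 2x2

s.t.
  x2 + s1 = 9
  x1 + s2 = 6
  x1 + x2 + s3 = 6
  x1 + x2 + s4 = 9
  x1, x2, s1, s2, s3, s4 ≥ 0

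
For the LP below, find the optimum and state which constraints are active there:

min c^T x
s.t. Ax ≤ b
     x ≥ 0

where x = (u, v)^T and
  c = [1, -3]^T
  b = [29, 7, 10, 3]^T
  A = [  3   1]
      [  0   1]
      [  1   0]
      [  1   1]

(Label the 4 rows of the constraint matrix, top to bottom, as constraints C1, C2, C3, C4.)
Optimal: u = 0, v = 3
Slack at optimum:
  C1: slack = 26
  C2: slack = 4
  C3: slack = 10
  C4: slack = 0 (binding)
  u ≥ 0: u = 0 (binding)
  v ≥ 0: v = 3
Binding constraints: C4, u ≥ 0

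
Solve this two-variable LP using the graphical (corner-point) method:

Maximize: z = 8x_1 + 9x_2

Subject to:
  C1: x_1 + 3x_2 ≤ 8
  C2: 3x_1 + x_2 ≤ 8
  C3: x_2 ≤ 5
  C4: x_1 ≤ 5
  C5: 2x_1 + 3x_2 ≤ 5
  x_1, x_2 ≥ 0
Each vertex is the intersection of two constraint boundaries that also satisfies all remaining constraints:
  x_1 = 0 and x_2 = 0 → (0, 0)
  2x_1 + 3x_2 = 5 and x_2 = 0 → (2.5, 0)
  2x_1 + 3x_2 = 5 and x_1 = 0 → (0, 1.667)

Evaluating z = 8x_1 + 9x_2 at each vertex:
  (0, 0): z = 0
  (2.5, 0): z = 20
  (0, 1.667): z = 15

The maximum is at (2.5, 0) with z = 20.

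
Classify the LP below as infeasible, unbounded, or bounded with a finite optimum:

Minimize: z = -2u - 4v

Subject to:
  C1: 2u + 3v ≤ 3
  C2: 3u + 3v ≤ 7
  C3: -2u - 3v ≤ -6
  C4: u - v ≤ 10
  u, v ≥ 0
C1 requires 2u + 3v ≤ 3, while C3 (-2u - 3v ≤ -6) is equivalent to 2u + 3v ≥ 6. Together they would need 6 ≤ 2u + 3v ≤ 3, which is impossible since 6 > 3. No point satisfies all constraints.

Infeasible — the constraint set is empty.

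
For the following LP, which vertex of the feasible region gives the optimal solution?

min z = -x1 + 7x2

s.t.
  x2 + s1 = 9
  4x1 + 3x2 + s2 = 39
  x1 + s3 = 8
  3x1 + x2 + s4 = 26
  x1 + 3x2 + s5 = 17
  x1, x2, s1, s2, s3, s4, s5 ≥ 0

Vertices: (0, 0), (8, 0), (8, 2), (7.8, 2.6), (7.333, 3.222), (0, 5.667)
(8, 0) with z = -8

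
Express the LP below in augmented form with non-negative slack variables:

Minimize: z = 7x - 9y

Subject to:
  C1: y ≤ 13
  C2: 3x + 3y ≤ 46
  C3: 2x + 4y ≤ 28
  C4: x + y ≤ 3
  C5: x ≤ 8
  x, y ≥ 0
min z = 7x - 9y

s.t.
  y + s1 = 13
  3x + 3y + s2 = 46
  2x + 4y + s3 = 28
  x + y + s4 = 3
  x + s5 = 8
  x, y, s1, s2, s3, s4, s5 ≥ 0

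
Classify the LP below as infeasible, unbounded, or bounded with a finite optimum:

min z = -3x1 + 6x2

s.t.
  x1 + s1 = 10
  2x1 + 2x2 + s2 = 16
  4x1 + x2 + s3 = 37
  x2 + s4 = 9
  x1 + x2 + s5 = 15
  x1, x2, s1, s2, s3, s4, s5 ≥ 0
The point (8, 0) satisfies every constraint, so the LP is feasible; the constraints give x1 ≤ 10 and x2 ≤ 9, which with x1, x2 ≥ 0 keep the feasible region inside a bounded box. A feasible, bounded LP attains a finite optimum at a vertex.

Evaluating z = -3x1 + 6x2 at each vertex:
  (0, 0): z = 0
  (8, 0): z = -24
  (0, 8): z = 48

Bounded optimum: z* = -24 at (8, 0).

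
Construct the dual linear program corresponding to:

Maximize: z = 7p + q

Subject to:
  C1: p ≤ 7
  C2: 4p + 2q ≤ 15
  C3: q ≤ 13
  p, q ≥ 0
Minimize: z = 7y1 + 15y2 + 13y3

Subject to:
  C1: -y1 - 4y2 ≤ -7
  C2: -2y2 - y3 ≤ -1
  y1, y2, y3 ≥ 0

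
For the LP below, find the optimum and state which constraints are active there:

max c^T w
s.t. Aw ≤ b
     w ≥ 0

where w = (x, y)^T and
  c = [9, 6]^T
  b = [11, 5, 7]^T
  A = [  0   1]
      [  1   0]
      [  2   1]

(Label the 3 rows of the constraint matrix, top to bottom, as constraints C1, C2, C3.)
Optimal: x = 0, y = 7
Binding: C3, x ≥ 0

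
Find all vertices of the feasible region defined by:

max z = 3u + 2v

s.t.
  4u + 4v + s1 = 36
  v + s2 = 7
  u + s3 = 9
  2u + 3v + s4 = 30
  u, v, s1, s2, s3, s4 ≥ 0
Each vertex is the intersection of two constraint boundaries that also satisfies all remaining constraints:
  u = 0 and v = 0 → (0, 0)
  4u + 4v = 36 and u = 9 → (9, 0)
  4u + 4v = 36 and v = 7 → (2, 7)
  v = 7 and u = 0 → (0, 7)

Vertices: (0, 0), (9, 0), (2, 7), (0, 7)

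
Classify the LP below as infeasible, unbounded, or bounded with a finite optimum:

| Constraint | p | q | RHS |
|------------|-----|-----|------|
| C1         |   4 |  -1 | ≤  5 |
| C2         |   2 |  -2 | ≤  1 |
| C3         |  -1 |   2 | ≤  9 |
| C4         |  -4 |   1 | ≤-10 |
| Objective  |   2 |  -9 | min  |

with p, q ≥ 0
C1 requires 4p - q ≤ 5, while C4 (-4p + q ≤ -10) is equivalent to 4p - q ≥ 10. Together they would need 10 ≤ 4p - q ≤ 5, which is impossible since 10 > 5. No point satisfies all constraints.

Infeasible — the constraint set is empty.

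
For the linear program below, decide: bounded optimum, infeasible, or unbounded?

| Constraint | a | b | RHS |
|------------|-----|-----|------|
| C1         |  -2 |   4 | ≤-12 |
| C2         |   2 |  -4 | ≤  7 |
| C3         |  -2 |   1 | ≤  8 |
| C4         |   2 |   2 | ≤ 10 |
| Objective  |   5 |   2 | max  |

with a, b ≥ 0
C2 requires 2a - 4b ≤ 7, while C1 (-2a + 4b ≤ -12) is equivalent to 2a - 4b ≥ 12. Together they would need 12 ≤ 2a - 4b ≤ 7, which is impossible since 12 > 7. No point satisfies all constraints.

Infeasible — the constraint set is empty.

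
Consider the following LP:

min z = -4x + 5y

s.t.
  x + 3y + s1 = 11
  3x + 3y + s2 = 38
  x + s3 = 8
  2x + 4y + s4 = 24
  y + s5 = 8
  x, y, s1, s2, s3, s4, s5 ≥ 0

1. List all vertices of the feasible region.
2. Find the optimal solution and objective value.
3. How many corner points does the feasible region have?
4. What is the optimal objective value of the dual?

1. (0, 0), (8, 0), (8, 1), (0, 3.667)
2. x = 8, y = 0, z = -32
3. 4
4. -32 (by strong duality, equal to the primal optimum)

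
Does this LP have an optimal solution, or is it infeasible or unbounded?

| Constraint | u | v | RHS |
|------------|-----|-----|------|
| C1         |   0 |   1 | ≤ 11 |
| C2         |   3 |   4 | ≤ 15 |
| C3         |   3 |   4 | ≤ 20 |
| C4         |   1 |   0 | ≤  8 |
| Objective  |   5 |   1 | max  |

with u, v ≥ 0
The point (5, 0) satisfies every constraint, so the LP is feasible; the constraints give u ≤ 8 and v ≤ 11, which with u, v ≥ 0 keep the feasible region inside a bounded box. A feasible, bounded LP attains a finite optimum at a vertex.

Evaluating z = 5u + v at each vertex:
  (0, 0): z = 0
  (5, 0): z = 25
  (0, 3.75): z = 3.75

Feasible with finite optimum z* = 25 at (5, 0).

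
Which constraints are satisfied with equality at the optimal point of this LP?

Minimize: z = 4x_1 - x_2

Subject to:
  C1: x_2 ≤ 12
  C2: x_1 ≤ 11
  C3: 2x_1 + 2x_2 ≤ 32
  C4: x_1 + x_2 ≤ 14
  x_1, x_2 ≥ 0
Optimal: x_1 = 0, x_2 = 12
Slack at optimum:
  C1: slack = 0 (binding)
  C2: slack = 11
  C3: slack = 8
  C4: slack = 2
  x_1 ≥ 0: x_1 = 0 (binding)
  x_2 ≥ 0: x_2 = 12
Binding constraints: C1, x_1 ≥ 0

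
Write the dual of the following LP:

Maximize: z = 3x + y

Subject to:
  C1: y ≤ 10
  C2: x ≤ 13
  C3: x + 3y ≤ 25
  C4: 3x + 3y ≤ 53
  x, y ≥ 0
Minimize: z = 10y1 + 13y2 + 25y3 + 53y4

Subject to:
  C1: -y2 - y3 - 3y4 ≤ -3
  C2: -y1 - 3y3 - 3y4 ≤ -1
  y1, y2, y3, y4 ≥ 0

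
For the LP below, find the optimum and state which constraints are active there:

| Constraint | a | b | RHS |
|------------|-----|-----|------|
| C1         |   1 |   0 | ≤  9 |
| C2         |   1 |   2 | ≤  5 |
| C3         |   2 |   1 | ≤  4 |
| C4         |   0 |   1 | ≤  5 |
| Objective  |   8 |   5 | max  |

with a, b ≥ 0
Optimal: a = 1, b = 2
Slack at optimum:
  C1: slack = 8
  C2: slack = 0 (binding)
  C3: slack = 0 (binding)
  C4: slack = 3
  a ≥ 0: a = 1
  b ≥ 0: b = 2
Binding constraints: C2, C3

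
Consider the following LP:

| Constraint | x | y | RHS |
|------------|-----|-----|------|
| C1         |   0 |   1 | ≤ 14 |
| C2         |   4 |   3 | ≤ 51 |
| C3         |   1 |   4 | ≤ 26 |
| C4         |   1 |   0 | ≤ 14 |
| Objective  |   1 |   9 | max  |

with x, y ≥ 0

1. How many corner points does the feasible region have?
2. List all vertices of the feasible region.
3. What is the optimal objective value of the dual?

1. 4
2. (0, 0), (12.75, 0), (9.692, 4.077), (0, 6.5)
3. 58.5 (by strong duality, equal to the primal optimum)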